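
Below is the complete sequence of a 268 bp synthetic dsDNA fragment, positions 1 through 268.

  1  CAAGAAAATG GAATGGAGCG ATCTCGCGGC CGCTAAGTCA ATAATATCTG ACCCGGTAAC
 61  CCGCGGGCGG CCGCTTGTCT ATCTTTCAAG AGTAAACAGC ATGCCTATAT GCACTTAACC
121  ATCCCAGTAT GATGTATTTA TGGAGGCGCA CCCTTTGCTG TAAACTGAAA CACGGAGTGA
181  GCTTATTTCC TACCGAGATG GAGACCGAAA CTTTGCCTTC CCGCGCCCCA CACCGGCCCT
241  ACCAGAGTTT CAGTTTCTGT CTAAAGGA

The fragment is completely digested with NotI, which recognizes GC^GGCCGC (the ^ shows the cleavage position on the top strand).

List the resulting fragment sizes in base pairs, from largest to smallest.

200, 41, 27 bp

NotI sites (GCGGCCGC) start at positions 26, 67.
NotI cuts after base 2 of each site, so after positions 27, 68.
Linear molecule, 2 cuts → 3 fragments:
  1–27 → 27 bp
  28–68 → 41 bp
  69–268 → 200 bp
Sorted largest to smallest: 200, 41, 27 bp.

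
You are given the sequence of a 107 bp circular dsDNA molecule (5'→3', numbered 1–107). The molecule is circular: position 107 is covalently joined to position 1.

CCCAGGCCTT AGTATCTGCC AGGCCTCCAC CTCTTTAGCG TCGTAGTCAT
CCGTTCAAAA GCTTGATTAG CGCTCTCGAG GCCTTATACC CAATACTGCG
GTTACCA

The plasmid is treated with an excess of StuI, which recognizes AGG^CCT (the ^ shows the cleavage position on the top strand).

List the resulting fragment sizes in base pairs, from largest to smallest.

StuI sites (AGGCCT) start at positions 4, 21, 79.
StuI cuts after base 3 of each site, so after positions 6, 23, 81.
Circular molecule, 3 cuts → 3 fragments:
  7–23 → 17 bp
  24–81 → 58 bp
  82–107 then 1–6 → 26 + 6 = 32 bp
Sorted largest to smallest: 58, 32, 17 bp.

58, 32, 17 bp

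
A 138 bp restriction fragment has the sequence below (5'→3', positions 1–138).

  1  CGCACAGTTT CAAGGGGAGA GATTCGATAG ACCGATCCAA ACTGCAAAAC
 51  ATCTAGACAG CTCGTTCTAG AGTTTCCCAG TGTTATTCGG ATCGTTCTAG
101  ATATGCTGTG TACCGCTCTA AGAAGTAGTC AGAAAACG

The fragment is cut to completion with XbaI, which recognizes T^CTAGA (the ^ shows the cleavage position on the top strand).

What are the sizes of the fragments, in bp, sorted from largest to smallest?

XbaI sites (TCTAGA) start at positions 52, 66, 96.
XbaI cuts after the first base of each site, so after positions 52, 66, 96.
Linear molecule, 3 cuts → 4 fragments:
  1–52 → 52 bp
  53–66 → 14 bp
  67–96 → 30 bp
  97–138 → 42 bp
Sorted largest to smallest: 52, 42, 30, 14 bp.

52, 42, 30, 14 bp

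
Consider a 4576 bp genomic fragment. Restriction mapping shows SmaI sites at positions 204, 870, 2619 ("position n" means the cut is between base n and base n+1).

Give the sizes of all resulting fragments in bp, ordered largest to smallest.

1957, 1749, 666, 204 bp

Linear molecule, 3 cuts → 4 fragments:
  204 − 0 = 204 bp
  870 − 204 = 666 bp
  2619 − 870 = 1749 bp
  4576 − 2619 = 1957 bp
Sorted largest to smallest: 1957, 1749, 666, 204 bp.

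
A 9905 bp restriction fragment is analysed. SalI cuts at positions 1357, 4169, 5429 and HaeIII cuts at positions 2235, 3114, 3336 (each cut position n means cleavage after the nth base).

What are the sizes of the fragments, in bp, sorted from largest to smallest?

Combined cut positions (sorted): 1357, 2235, 3114, 3336, 4169, 5429.
Linear molecule, 6 cuts → 7 fragments:
  1357 − 0 = 1357 bp
  2235 − 1357 = 878 bp
  3114 − 2235 = 879 bp
  3336 − 3114 = 222 bp
  4169 − 3336 = 833 bp
  5429 − 4169 = 1260 bp
  9905 − 5429 = 4476 bp
Sorted largest to smallest: 4476, 1357, 1260, 879, 878, 833, 222 bp.

4476, 1357, 1260, 879, 878, 833, 222 bp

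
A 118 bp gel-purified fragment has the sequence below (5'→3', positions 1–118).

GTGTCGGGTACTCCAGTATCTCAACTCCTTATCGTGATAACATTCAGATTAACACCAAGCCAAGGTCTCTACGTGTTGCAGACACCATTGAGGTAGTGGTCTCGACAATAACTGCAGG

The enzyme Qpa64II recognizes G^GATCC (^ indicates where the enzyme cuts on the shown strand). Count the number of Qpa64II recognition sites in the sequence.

No occurrence of GGATCC is present in the sequence.
Qpa64II does not cut: 0 sites.

0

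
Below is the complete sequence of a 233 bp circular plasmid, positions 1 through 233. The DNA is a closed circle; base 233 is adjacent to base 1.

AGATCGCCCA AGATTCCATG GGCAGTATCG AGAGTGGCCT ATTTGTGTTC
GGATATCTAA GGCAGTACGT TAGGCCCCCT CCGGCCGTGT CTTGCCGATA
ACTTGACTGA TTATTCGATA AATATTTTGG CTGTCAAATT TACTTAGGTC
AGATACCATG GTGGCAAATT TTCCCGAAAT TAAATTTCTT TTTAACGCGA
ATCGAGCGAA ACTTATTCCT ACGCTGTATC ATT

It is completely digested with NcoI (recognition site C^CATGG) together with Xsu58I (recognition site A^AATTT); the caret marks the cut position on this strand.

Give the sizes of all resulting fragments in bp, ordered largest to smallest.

120, 67, 20, 16, 10 bp

NcoI sites (CCATGG) start at positions 16, 156.
NcoI cuts after the first base of each site, so after positions 16, 156.
Xsu58I sites (AAATTT) start at positions 136, 166, 182.
Xsu58I cuts after the first base of each site, so after positions 136, 166, 182.
Combined cut positions: 16, 136, 156, 166, 182.
Circular molecule, 5 cuts → 5 fragments:
  17–136 → 120 bp
  137–156 → 20 bp
  157–166 → 10 bp
  167–182 → 16 bp
  183–233 then 1–16 → 51 + 16 = 67 bp
Sorted largest to smallest: 120, 67, 20, 16, 10 bp.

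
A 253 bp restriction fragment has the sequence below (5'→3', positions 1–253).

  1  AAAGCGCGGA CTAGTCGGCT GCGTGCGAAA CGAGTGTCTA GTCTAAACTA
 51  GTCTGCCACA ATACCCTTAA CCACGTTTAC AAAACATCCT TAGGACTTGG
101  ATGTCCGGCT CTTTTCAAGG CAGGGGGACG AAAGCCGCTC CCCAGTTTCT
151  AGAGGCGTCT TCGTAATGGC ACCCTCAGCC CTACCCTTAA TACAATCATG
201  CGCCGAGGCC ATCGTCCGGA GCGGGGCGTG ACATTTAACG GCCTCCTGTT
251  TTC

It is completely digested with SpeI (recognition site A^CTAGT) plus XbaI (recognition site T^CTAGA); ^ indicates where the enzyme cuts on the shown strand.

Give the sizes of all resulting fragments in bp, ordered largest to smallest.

105, 101, 37, 10 bp

SpeI sites (ACTAGT) start at positions 10, 47.
SpeI cuts after the first base of each site, so after positions 10, 47.
The XbaI site (TCTAGA) starts at position 148.
XbaI cuts after the first base of each site, so after position 148.
Combined cut positions: 10, 47, 148.
Linear molecule, 3 cuts → 4 fragments:
  1–10 → 10 bp
  11–47 → 37 bp
  48–148 → 101 bp
  149–253 → 105 bp
Sorted largest to smallest: 105, 101, 37, 10 bp.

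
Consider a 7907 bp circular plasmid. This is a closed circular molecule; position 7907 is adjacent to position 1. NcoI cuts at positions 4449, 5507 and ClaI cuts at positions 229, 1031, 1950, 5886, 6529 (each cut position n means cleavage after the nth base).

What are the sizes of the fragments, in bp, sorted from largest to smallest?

2499, 1607, 1058, 919, 802, 643, 379 bp

Combined cut positions (sorted): 229, 1031, 1950, 4449, 5507, 5886, 6529.
Circular molecule, 7 cuts → 7 fragments:
  1031 − 229 = 802 bp
  1950 − 1031 = 919 bp
  4449 − 1950 = 2499 bp
  5507 − 4449 = 1058 bp
  5886 − 5507 = 379 bp
  6529 − 5886 = 643 bp
  wrap: 7907 − 6529 + 229 = 1607 bp
Sorted largest to smallest: 2499, 1607, 1058, 919, 802, 643, 379 bp.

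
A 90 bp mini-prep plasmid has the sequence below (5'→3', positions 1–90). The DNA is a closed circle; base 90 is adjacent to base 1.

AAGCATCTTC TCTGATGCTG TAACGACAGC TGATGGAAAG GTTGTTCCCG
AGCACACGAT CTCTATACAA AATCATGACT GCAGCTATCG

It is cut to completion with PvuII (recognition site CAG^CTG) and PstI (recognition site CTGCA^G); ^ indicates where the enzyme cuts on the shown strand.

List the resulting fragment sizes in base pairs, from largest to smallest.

54, 36 bp

The PvuII site (CAGCTG) starts at position 27.
PvuII cuts after base 3 of each site, so after position 29.
The PstI site (CTGCAG) starts at position 79.
PstI cuts after base 5 of each site (before the last base), so after position 83.
Combined cut positions: 29, 83.
Circular molecule, 2 cuts → 2 fragments:
  30–83 → 54 bp
  84–90 then 1–29 → 7 + 29 = 36 bp
Sorted largest to smallest: 54, 36 bp.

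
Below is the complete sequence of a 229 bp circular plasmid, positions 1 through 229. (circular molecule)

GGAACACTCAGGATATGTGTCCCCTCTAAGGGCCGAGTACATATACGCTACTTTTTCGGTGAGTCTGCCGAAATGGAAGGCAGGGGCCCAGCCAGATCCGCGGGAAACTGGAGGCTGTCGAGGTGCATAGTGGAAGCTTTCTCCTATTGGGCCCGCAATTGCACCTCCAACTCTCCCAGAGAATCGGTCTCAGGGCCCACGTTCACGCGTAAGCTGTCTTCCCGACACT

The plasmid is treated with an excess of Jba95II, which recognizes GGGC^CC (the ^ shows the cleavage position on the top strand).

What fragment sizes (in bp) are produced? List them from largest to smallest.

120, 65, 44 bp

Jba95II sites (GGGCCC) start at positions 84, 149, 193.
Jba95II cuts after base 4 of each site, so after positions 87, 152, 196.
Circular molecule, 3 cuts → 3 fragments:
  88–152 → 65 bp
  153–196 → 44 bp
  197–229 then 1–87 → 33 + 87 = 120 bp
Sorted largest to smallest: 120, 65, 44 bp.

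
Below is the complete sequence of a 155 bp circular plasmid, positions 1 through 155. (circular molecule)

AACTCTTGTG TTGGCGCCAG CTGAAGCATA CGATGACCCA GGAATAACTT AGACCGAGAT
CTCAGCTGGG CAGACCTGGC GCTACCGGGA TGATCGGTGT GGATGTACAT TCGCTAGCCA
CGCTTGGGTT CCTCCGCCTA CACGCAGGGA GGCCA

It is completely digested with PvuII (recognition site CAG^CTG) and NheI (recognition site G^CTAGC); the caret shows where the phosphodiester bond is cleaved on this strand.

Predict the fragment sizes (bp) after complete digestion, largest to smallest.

62, 48, 45 bp

PvuII sites (CAGCTG) start at positions 18, 63.
PvuII cuts after base 3 of each site, so after positions 20, 65.
The NheI site (GCTAGC) starts at position 113.
NheI cuts after the first base of each site, so after position 113.
Combined cut positions: 20, 65, 113.
Circular molecule, 3 cuts → 3 fragments:
  21–65 → 45 bp
  66–113 → 48 bp
  114–155 then 1–20 → 42 + 20 = 62 bp
Sorted largest to smallest: 62, 48, 45 bp.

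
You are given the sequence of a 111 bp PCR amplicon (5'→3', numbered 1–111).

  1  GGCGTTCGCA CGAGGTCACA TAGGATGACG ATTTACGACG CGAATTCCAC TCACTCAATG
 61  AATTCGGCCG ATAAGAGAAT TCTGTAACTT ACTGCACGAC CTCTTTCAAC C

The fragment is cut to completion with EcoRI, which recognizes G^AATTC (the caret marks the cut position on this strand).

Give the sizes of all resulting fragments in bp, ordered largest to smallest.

EcoRI sites (GAATTC) start at positions 42, 60, 77.
EcoRI cuts after the first base of each site, so after positions 42, 60, 77.
Linear molecule, 3 cuts → 4 fragments:
  1–42 → 42 bp
  43–60 → 18 bp
  61–77 → 17 bp
  78–111 → 34 bp
Sorted largest to smallest: 42, 34, 18, 17 bp.

42, 34, 18, 17 bp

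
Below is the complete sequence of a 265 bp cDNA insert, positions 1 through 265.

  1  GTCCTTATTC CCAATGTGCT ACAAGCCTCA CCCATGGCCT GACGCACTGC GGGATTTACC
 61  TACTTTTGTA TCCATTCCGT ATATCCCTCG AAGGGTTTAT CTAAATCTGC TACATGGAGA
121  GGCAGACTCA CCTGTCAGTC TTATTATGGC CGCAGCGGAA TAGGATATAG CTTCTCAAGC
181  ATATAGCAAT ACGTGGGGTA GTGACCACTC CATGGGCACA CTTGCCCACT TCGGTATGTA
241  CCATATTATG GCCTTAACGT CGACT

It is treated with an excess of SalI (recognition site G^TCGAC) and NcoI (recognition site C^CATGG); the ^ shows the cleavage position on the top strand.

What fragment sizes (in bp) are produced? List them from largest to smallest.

The SalI site (GTCGAC) starts at position 259.
SalI cuts after the first base of each site, so after position 259.
NcoI sites (CCATGG) start at positions 32, 210.
NcoI cuts after the first base of each site, so after positions 32, 210.
Combined cut positions: 32, 210, 259.
Linear molecule, 3 cuts → 4 fragments:
  1–32 → 32 bp
  33–210 → 178 bp
  211–259 → 49 bp
  260–265 → 6 bp
Sorted largest to smallest: 178, 49, 32, 6 bp.

178, 49, 32, 6 bp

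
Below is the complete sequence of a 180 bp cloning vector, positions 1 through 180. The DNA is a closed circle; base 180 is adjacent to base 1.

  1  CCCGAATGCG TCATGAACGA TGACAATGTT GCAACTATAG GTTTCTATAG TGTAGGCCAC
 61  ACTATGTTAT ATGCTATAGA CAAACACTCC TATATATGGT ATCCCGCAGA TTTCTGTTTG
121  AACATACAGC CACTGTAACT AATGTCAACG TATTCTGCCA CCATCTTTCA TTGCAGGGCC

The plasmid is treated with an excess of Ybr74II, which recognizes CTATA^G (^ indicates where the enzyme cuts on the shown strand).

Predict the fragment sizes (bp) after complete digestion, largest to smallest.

Ybr74II sites (CTATAG) start at positions 35, 45, 74.
Ybr74II cuts after base 5 of each site (before the last base), so after positions 39, 49, 78.
Circular molecule, 3 cuts → 3 fragments:
  40–49 → 10 bp
  50–78 → 29 bp
  79–180 then 1–39 → 102 + 39 = 141 bp
Sorted largest to smallest: 141, 29, 10 bp.

141, 29, 10 bp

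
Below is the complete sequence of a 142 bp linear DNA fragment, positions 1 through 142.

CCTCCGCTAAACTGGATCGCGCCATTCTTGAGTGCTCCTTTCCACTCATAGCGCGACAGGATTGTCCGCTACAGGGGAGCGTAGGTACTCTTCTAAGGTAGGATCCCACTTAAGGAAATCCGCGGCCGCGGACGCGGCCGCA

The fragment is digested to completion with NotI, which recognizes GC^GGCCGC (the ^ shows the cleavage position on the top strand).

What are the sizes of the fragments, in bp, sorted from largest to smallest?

123, 12, 7 bp

NotI sites (GCGGCCGC) start at positions 122, 134.
NotI cuts after base 2 of each site, so after positions 123, 135.
Linear molecule, 2 cuts → 3 fragments:
  1–123 → 123 bp
  124–135 → 12 bp
  136–142 → 7 bp
Sorted largest to smallest: 123, 12, 7 bp.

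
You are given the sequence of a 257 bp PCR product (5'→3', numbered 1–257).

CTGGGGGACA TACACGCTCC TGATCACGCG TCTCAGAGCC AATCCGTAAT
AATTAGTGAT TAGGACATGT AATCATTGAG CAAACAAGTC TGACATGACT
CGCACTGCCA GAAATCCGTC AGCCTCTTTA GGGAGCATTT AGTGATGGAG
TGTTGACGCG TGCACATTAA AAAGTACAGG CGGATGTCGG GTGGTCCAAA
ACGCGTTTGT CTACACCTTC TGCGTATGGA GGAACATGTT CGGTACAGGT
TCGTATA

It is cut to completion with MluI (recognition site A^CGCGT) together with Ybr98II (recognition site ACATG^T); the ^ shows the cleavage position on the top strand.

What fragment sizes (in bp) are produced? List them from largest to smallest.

MluI sites (ACGCGT) start at positions 26, 156, 201.
MluI cuts after the first base of each site, so after positions 26, 156, 201.
Ybr98II sites (ACATGT) start at positions 65, 234.
Ybr98II cuts after base 5 of each site (before the last base), so after positions 69, 238.
Combined cut positions: 26, 69, 156, 201, 238.
Linear molecule, 5 cuts → 6 fragments:
  1–26 → 26 bp
  27–69 → 43 bp
  70–156 → 87 bp
  157–201 → 45 bp
  202–238 → 37 bp
  239–257 → 19 bp
Sorted largest to smallest: 87, 45, 43, 37, 26, 19 bp.

87, 45, 43, 37, 26, 19 bp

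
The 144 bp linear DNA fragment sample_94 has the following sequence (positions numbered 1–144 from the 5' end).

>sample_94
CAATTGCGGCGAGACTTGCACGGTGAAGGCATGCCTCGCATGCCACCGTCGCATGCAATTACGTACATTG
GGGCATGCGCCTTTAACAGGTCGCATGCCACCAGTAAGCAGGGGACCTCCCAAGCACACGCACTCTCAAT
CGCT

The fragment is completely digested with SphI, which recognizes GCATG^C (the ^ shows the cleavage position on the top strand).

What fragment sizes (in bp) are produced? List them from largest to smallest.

SphI sites (GCATGC) start at positions 29, 38, 51, 73, 93.
SphI cuts after base 5 of each site (before the last base), so after positions 33, 42, 55, 77, 97.
Linear molecule, 5 cuts → 6 fragments:
  1–33 → 33 bp
  34–42 → 9 bp
  43–55 → 13 bp
  56–77 → 22 bp
  78–97 → 20 bp
  98–144 → 47 bp
Sorted largest to smallest: 47, 33, 22, 20, 13, 9 bp.

47, 33, 22, 20, 13, 9 bp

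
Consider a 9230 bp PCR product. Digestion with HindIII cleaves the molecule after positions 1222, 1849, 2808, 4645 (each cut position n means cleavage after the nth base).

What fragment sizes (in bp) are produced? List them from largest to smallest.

Linear molecule, 4 cuts → 5 fragments:
  1222 − 0 = 1222 bp
  1849 − 1222 = 627 bp
  2808 − 1849 = 959 bp
  4645 − 2808 = 1837 bp
  9230 − 4645 = 4585 bp
Sorted largest to smallest: 4585, 1837, 1222, 959, 627 bp.

4585, 1837, 1222, 959, 627 bp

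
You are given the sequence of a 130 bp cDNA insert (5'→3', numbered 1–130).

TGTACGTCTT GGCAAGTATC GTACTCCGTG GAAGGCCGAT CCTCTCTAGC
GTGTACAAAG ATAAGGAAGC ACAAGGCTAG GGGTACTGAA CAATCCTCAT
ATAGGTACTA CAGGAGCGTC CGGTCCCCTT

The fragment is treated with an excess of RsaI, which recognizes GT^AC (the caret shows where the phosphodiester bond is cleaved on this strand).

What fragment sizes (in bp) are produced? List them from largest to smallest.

RsaI sites (GTAC) start at positions 2, 21, 53, 83, 105.
RsaI cuts after base 2 of each site, so after positions 3, 22, 54, 84, 106.
Linear molecule, 5 cuts → 6 fragments:
  1–3 → 3 bp
  4–22 → 19 bp
  23–54 → 32 bp
  55–84 → 30 bp
  85–106 → 22 bp
  107–130 → 24 bp
Sorted largest to smallest: 32, 30, 24, 22, 19, 3 bp.

32, 30, 24, 22, 19, 3 bp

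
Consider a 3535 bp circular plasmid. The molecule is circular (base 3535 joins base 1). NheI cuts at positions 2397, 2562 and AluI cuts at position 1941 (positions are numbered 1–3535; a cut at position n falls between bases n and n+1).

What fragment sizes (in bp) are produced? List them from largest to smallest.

Combined cut positions (sorted): 1941, 2397, 2562.
Circular molecule, 3 cuts → 3 fragments:
  2397 − 1941 = 456 bp
  2562 − 2397 = 165 bp
  wrap: 3535 − 2562 + 1941 = 2914 bp
Sorted largest to smallest: 2914, 456, 165 bp.

2914, 456, 165 bp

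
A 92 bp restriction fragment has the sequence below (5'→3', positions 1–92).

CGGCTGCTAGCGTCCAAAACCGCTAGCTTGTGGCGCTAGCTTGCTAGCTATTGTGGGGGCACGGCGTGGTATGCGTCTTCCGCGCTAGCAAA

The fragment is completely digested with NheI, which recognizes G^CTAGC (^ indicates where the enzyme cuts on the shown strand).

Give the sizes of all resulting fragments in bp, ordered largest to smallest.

NheI sites (GCTAGC) start at positions 6, 22, 35, 43, 84.
NheI cuts after the first base of each site, so after positions 6, 22, 35, 43, 84.
Linear molecule, 5 cuts → 6 fragments:
  1–6 → 6 bp
  7–22 → 16 bp
  23–35 → 13 bp
  36–43 → 8 bp
  44–84 → 41 bp
  85–92 → 8 bp
Sorted largest to smallest: 41, 16, 13, 8, 8, 6 bp.

41, 16, 13, 8, 8, 6 bp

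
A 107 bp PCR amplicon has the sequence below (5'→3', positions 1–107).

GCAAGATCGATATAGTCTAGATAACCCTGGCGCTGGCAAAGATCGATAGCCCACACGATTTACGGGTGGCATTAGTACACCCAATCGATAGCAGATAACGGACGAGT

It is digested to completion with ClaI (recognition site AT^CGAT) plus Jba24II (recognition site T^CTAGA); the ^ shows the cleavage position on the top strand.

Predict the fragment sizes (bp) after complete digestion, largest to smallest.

ClaI sites (ATCGAT) start at positions 6, 42, 84.
ClaI cuts after base 2 of each site, so after positions 7, 43, 85.
The Jba24II site (TCTAGA) starts at position 16.
Jba24II cuts after the first base of each site, so after position 16.
Combined cut positions: 7, 16, 43, 85.
Linear molecule, 4 cuts → 5 fragments:
  1–7 → 7 bp
  8–16 → 9 bp
  17–43 → 27 bp
  44–85 → 42 bp
  86–107 → 22 bp
Sorted largest to smallest: 42, 27, 22, 9, 7 bp.

42, 27, 22, 9, 7 bp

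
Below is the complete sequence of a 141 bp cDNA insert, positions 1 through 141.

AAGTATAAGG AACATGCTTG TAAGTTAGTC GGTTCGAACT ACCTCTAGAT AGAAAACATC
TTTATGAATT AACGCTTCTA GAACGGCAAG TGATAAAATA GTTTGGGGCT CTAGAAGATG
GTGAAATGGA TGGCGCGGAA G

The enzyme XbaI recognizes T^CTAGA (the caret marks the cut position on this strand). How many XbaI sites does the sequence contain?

TCTAGA occurs starting at positions 44, 77, 110.
XbaI cuts at 3 sites.

3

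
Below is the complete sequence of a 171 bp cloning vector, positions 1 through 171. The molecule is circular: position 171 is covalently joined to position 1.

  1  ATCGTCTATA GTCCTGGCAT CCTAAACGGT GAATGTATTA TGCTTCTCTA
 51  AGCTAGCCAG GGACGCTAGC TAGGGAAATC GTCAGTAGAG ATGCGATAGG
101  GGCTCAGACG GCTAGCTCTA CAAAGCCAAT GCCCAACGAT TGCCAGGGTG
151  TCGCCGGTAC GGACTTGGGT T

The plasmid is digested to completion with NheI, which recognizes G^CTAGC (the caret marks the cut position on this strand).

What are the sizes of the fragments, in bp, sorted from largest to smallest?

112, 46, 13 bp

NheI sites (GCTAGC) start at positions 52, 65, 111.
NheI cuts after the first base of each site, so after positions 52, 65, 111.
Circular molecule, 3 cuts → 3 fragments:
  53–65 → 13 bp
  66–111 → 46 bp
  112–171 then 1–52 → 60 + 52 = 112 bp
Sorted largest to smallest: 112, 46, 13 bp.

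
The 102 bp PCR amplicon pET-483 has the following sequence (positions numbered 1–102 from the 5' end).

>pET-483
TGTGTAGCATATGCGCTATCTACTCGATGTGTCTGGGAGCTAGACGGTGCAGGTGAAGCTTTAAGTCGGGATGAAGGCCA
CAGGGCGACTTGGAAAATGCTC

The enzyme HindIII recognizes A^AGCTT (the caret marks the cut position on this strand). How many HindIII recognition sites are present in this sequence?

AAGCTT occurs starting at position 56.
HindIII cuts at 1 site.

1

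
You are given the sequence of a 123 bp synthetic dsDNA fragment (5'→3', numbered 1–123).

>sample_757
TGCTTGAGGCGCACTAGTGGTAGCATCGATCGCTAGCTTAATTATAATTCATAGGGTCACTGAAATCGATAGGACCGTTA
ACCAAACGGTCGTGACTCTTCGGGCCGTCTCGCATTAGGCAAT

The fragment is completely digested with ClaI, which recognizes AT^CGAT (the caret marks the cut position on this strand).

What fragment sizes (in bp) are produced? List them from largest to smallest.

ClaI sites (ATCGAT) start at positions 25, 65.
ClaI cuts after base 2 of each site, so after positions 26, 66.
Linear molecule, 2 cuts → 3 fragments:
  1–26 → 26 bp
  27–66 → 40 bp
  67–123 → 57 bp
Sorted largest to smallest: 57, 40, 26 bp.

57, 40, 26 bp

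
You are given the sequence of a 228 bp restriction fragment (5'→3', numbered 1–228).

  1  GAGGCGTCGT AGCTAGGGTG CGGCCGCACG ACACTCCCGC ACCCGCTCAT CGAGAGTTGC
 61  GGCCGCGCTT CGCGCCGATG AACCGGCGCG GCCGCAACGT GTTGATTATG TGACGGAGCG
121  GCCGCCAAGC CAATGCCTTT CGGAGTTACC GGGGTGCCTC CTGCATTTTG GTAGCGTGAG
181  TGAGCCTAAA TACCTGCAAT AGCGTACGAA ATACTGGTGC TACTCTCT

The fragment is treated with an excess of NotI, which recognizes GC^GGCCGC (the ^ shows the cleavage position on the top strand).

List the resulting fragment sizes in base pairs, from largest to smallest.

NotI sites (GCGGCCGC) start at positions 20, 59, 88, 118.
NotI cuts after base 2 of each site, so after positions 21, 60, 89, 119.
Linear molecule, 4 cuts → 5 fragments:
  1–21 → 21 bp
  22–60 → 39 bp
  61–89 → 29 bp
  90–119 → 30 bp
  120–228 → 109 bp
Sorted largest to smallest: 109, 39, 30, 29, 21 bp.

109, 39, 30, 29, 21 bp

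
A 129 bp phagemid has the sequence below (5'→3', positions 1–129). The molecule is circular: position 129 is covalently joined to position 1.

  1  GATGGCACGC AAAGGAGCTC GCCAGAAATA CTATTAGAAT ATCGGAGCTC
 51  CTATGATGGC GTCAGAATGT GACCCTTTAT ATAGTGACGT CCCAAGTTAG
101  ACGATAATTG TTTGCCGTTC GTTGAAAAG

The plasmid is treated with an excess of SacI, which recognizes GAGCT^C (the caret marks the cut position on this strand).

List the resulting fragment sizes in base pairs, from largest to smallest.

SacI sites (GAGCTC) start at positions 15, 45.
SacI cuts after base 5 of each site (before the last base), so after positions 19, 49.
Circular molecule, 2 cuts → 2 fragments:
  20–49 → 30 bp
  50–129 then 1–19 → 80 + 19 = 99 bp
Sorted largest to smallest: 99, 30 bp.

99, 30 bp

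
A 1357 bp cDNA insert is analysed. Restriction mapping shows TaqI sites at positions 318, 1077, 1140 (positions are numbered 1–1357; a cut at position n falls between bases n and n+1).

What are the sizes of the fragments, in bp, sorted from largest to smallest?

759, 318, 217, 63 bp

Linear molecule, 3 cuts → 4 fragments:
  318 − 0 = 318 bp
  1077 − 318 = 759 bp
  1140 − 1077 = 63 bp
  1357 − 1140 = 217 bp
Sorted largest to smallest: 759, 318, 217, 63 bp.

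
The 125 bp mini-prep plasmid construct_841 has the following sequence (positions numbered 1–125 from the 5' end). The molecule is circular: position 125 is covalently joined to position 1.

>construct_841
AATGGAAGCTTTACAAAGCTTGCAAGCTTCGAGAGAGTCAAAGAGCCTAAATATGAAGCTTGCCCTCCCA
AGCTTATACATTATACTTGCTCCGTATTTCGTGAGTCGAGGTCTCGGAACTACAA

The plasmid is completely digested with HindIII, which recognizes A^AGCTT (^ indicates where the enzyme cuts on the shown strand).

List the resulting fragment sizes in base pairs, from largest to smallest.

61, 32, 14, 10, 8 bp

HindIII sites (AAGCTT) start at positions 6, 16, 24, 56, 70.
HindIII cuts after the first base of each site, so after positions 6, 16, 24, 56, 70.
Circular molecule, 5 cuts → 5 fragments:
  7–16 → 10 bp
  17–24 → 8 bp
  25–56 → 32 bp
  57–70 → 14 bp
  71–125 then 1–6 → 55 + 6 = 61 bp
Sorted largest to smallest: 61, 32, 14, 10, 8 bp.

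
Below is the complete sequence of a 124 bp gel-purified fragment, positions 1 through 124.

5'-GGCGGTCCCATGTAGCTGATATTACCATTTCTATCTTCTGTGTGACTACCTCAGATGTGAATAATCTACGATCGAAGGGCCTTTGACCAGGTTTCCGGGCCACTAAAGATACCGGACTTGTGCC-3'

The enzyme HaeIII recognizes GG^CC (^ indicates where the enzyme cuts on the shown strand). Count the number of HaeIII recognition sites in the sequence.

2

GGCC occurs starting at positions 78, 98.
HaeIII cuts at 2 sites.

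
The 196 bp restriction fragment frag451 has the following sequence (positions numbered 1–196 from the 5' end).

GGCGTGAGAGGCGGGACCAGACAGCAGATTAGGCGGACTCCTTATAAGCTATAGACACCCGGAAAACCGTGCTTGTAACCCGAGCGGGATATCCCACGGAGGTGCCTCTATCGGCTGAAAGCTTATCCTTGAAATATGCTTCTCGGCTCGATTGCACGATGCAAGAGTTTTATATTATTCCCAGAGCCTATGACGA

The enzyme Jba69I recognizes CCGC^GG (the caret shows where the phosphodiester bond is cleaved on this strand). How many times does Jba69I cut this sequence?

0

No occurrence of CCGCGG is present in the sequence.
Jba69I does not cut: 0 sites.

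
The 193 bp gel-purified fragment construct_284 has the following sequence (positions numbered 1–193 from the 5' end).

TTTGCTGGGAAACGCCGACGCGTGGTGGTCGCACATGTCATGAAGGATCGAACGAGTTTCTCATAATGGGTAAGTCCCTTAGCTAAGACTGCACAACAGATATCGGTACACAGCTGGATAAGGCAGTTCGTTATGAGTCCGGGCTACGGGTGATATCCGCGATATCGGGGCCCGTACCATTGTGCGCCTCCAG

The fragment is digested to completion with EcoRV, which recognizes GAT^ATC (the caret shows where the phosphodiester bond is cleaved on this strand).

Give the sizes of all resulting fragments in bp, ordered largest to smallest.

101, 53, 30, 9 bp

EcoRV sites (GATATC) start at positions 99, 152, 161.
EcoRV cuts after base 3 of each site, so after positions 101, 154, 163.
Linear molecule, 3 cuts → 4 fragments:
  1–101 → 101 bp
  102–154 → 53 bp
  155–163 → 9 bp
  164–193 → 30 bp
Sorted largest to smallest: 101, 53, 30, 9 bp.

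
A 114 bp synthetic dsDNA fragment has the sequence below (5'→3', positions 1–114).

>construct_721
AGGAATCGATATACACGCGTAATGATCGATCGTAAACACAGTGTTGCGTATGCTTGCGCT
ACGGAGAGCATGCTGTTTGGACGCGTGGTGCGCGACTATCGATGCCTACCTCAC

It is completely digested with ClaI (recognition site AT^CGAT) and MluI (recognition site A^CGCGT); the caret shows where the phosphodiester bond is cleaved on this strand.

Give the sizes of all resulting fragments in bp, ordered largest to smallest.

55, 18, 15, 11, 9, 6 bp

ClaI sites (ATCGAT) start at positions 5, 25, 98.
ClaI cuts after base 2 of each site, so after positions 6, 26, 99.
MluI sites (ACGCGT) start at positions 15, 81.
MluI cuts after the first base of each site, so after positions 15, 81.
Combined cut positions: 6, 15, 26, 81, 99.
Linear molecule, 5 cuts → 6 fragments:
  1–6 → 6 bp
  7–15 → 9 bp
  16–26 → 11 bp
  27–81 → 55 bp
  82–99 → 18 bp
  100–114 → 15 bp
Sorted largest to smallest: 55, 18, 15, 11, 9, 6 bp.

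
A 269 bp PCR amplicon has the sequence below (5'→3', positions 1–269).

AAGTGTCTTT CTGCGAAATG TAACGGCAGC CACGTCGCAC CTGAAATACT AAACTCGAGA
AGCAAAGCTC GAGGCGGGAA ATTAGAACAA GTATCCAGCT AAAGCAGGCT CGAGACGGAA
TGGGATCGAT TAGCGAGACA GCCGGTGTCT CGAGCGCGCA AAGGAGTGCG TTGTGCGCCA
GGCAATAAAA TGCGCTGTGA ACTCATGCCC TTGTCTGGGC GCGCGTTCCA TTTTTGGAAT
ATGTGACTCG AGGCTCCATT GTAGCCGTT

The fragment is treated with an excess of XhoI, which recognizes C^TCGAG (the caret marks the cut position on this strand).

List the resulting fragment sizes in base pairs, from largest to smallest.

98, 54, 41, 40, 22, 14 bp

XhoI sites (CTCGAG) start at positions 54, 68, 109, 149, 247.
XhoI cuts after the first base of each site, so after positions 54, 68, 109, 149, 247.
Linear molecule, 5 cuts → 6 fragments:
  1–54 → 54 bp
  55–68 → 14 bp
  69–109 → 41 bp
  110–149 → 40 bp
  150–247 → 98 bp
  248–269 → 22 bp
Sorted largest to smallest: 98, 54, 41, 40, 22, 14 bp.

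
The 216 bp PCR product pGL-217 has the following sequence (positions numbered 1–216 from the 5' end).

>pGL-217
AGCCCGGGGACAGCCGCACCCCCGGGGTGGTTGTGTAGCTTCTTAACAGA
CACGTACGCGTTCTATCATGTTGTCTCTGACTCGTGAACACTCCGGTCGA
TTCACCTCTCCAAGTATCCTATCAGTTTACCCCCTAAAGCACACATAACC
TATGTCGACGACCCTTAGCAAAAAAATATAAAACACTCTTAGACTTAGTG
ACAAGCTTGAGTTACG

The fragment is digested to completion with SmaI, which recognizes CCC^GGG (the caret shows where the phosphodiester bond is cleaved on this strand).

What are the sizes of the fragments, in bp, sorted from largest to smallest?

193, 18, 5 bp

SmaI sites (CCCGGG) start at positions 3, 21.
SmaI cuts after base 3 of each site, so after positions 5, 23.
Linear molecule, 2 cuts → 3 fragments:
  1–5 → 5 bp
  6–23 → 18 bp
  24–216 → 193 bp
Sorted largest to smallest: 193, 18, 5 bp.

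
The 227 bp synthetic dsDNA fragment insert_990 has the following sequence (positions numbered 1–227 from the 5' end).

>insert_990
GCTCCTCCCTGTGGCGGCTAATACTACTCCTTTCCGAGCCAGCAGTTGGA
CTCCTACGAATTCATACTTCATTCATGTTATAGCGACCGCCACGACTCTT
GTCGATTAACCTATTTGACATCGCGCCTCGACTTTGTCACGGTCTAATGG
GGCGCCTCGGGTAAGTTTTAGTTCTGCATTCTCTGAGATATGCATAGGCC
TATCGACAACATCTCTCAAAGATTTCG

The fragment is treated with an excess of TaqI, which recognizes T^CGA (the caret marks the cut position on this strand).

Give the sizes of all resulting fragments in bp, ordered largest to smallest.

102, 75, 26, 24 bp

TaqI sites (TCGA) start at positions 102, 128, 203.
TaqI cuts after the first base of each site, so after positions 102, 128, 203.
Linear molecule, 3 cuts → 4 fragments:
  1–102 → 102 bp
  103–128 → 26 bp
  129–203 → 75 bp
  204–227 → 24 bp
Sorted largest to smallest: 102, 75, 26, 24 bp.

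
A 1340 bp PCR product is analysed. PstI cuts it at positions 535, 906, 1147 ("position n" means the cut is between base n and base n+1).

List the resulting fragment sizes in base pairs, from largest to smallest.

Linear molecule, 3 cuts → 4 fragments:
  535 − 0 = 535 bp
  906 − 535 = 371 bp
  1147 − 906 = 241 bp
  1340 − 1147 = 193 bp
Sorted largest to smallest: 535, 371, 241, 193 bp.

535, 371, 241, 193 bp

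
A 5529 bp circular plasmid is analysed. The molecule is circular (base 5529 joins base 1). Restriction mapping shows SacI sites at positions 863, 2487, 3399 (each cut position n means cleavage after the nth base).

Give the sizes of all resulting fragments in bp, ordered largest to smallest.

Circular molecule, 3 cuts → 3 fragments:
  2487 − 863 = 1624 bp
  3399 − 2487 = 912 bp
  wrap: 5529 − 3399 + 863 = 2993 bp
Sorted largest to smallest: 2993, 1624, 912 bp.

2993, 1624, 912 bp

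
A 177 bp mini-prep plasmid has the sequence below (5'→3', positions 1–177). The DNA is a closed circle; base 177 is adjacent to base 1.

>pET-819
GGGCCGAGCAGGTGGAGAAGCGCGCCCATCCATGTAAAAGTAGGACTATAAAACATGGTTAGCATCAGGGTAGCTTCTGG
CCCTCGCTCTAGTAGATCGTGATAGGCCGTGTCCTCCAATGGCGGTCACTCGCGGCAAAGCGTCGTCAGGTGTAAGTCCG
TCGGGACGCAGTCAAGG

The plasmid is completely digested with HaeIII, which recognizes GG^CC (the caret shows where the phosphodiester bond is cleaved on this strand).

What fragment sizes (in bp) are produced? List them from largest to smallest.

HaeIII sites (GGCC) start at positions 2, 79, 105.
HaeIII cuts after base 2 of each site, so after positions 3, 80, 106.
Circular molecule, 3 cuts → 3 fragments:
  4–80 → 77 bp
  81–106 → 26 bp
  107–177 then 1–3 → 71 + 3 = 74 bp
Sorted largest to smallest: 77, 74, 26 bp.

77, 74, 26 bp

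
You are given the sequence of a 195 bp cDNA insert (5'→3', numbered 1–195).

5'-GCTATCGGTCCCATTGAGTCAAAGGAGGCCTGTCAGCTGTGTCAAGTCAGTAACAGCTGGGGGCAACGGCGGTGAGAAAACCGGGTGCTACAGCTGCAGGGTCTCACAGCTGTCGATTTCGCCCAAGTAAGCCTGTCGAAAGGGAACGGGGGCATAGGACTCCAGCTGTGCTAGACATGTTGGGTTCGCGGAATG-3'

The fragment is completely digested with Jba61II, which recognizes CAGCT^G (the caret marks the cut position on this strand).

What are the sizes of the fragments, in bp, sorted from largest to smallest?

Jba61II sites (CAGCTG) start at positions 34, 54, 91, 107, 163.
Jba61II cuts after base 5 of each site (before the last base), so after positions 38, 58, 95, 111, 167.
Linear molecule, 5 cuts → 6 fragments:
  1–38 → 38 bp
  39–58 → 20 bp
  59–95 → 37 bp
  96–111 → 16 bp
  112–167 → 56 bp
  168–195 → 28 bp
Sorted largest to smallest: 56, 38, 37, 28, 20, 16 bp.

56, 38, 37, 28, 20, 16 bp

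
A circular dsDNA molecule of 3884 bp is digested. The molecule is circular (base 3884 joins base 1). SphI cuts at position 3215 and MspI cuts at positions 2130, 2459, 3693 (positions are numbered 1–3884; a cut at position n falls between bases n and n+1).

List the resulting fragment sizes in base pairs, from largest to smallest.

Combined cut positions (sorted): 2130, 2459, 3215, 3693.
Circular molecule, 4 cuts → 4 fragments:
  2459 − 2130 = 329 bp
  3215 − 2459 = 756 bp
  3693 − 3215 = 478 bp
  wrap: 3884 − 3693 + 2130 = 2321 bp
Sorted largest to smallest: 2321, 756, 478, 329 bp.

2321, 756, 478, 329 bp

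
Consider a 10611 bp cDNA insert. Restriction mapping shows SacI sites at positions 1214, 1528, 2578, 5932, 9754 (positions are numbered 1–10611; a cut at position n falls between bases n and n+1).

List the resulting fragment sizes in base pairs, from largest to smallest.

Linear molecule, 5 cuts → 6 fragments:
  1214 − 0 = 1214 bp
  1528 − 1214 = 314 bp
  2578 − 1528 = 1050 bp
  5932 − 2578 = 3354 bp
  9754 − 5932 = 3822 bp
  10611 − 9754 = 857 bp
Sorted largest to smallest: 3822, 3354, 1214, 1050, 857, 314 bp.

3822, 3354, 1214, 1050, 857, 314 bp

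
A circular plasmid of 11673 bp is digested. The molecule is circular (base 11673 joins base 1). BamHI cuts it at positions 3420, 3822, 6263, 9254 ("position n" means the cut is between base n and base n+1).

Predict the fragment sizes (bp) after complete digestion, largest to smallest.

Circular molecule, 4 cuts → 4 fragments:
  3822 − 3420 = 402 bp
  6263 − 3822 = 2441 bp
  9254 − 6263 = 2991 bp
  wrap: 11673 − 9254 + 3420 = 5839 bp
Sorted largest to smallest: 5839, 2991, 2441, 402 bp.

5839, 2991, 2441, 402 bp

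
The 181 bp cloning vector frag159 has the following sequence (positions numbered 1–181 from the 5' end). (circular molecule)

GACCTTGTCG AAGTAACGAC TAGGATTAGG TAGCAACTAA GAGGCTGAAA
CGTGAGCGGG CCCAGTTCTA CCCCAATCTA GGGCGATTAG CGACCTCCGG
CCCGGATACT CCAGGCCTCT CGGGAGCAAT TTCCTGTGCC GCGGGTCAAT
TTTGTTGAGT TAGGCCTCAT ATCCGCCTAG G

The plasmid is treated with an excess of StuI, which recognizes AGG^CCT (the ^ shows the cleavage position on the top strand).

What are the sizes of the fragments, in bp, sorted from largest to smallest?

132, 49 bp

StuI sites (AGGCCT) start at positions 113, 162.
StuI cuts after base 3 of each site, so after positions 115, 164.
Circular molecule, 2 cuts → 2 fragments:
  116–164 → 49 bp
  165–181 then 1–115 → 17 + 115 = 132 bp
Sorted largest to smallest: 132, 49 bp.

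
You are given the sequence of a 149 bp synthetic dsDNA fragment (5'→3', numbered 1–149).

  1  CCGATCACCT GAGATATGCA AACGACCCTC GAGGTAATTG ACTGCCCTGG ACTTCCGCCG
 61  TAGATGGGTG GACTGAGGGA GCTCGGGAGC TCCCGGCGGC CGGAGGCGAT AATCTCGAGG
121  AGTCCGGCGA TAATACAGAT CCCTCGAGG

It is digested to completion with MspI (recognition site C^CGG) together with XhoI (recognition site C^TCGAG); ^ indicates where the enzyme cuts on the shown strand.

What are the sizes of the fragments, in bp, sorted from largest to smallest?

65, 28, 19, 14, 10, 7, 6 bp

MspI sites (CCGG) start at positions 93, 100, 124.
MspI cuts after the first base of each site, so after positions 93, 100, 124.
XhoI sites (CTCGAG) start at positions 28, 114, 143.
XhoI cuts after the first base of each site, so after positions 28, 114, 143.
Combined cut positions: 28, 93, 100, 114, 124, 143.
Linear molecule, 6 cuts → 7 fragments:
  1–28 → 28 bp
  29–93 → 65 bp
  94–100 → 7 bp
  101–114 → 14 bp
  115–124 → 10 bp
  125–143 → 19 bp
  144–149 → 6 bp
Sorted largest to smallest: 65, 28, 19, 14, 10, 7, 6 bp.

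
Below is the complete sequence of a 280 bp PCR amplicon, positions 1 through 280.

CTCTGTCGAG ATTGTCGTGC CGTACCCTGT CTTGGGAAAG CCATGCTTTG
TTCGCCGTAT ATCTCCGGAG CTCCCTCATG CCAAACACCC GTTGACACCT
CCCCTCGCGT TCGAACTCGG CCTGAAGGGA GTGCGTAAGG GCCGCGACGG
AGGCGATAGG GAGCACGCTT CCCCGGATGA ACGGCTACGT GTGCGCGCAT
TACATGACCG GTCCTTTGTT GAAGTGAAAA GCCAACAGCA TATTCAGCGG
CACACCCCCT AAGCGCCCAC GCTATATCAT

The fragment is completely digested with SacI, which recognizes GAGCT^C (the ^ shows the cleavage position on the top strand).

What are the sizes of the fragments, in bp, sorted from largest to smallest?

208, 72 bp

The SacI site (GAGCTC) starts at position 68.
SacI cuts after base 5 of each site (before the last base), so after position 72.
Linear molecule, 1 cut → 2 fragments:
  1–72 → 72 bp
  73–280 → 208 bp
Sorted largest to smallest: 208, 72 bp.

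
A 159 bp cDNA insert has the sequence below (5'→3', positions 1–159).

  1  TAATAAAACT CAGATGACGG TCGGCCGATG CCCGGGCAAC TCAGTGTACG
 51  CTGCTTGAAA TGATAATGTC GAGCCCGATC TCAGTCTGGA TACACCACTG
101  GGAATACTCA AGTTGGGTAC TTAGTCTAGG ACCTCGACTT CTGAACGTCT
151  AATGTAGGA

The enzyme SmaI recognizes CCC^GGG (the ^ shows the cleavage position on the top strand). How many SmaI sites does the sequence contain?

1

CCCGGG occurs starting at position 31.
SmaI cuts at 1 site.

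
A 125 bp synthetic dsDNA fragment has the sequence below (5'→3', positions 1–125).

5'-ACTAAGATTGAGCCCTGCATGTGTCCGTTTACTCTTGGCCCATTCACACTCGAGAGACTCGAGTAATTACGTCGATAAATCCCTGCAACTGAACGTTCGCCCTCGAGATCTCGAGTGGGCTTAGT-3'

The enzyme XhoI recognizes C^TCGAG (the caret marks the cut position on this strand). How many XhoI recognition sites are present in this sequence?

4

CTCGAG occurs starting at positions 49, 58, 102, 110.
XhoI cuts at 4 sites.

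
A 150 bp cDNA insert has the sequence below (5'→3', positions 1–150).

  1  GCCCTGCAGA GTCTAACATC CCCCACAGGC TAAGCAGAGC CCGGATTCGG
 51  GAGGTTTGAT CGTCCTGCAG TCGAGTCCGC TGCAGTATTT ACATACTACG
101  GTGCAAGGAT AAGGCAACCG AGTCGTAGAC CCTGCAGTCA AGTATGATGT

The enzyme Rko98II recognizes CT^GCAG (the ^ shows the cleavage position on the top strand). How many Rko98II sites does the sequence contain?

4

CTGCAG occurs starting at positions 4, 65, 80, 132.
Rko98II cuts at 4 sites.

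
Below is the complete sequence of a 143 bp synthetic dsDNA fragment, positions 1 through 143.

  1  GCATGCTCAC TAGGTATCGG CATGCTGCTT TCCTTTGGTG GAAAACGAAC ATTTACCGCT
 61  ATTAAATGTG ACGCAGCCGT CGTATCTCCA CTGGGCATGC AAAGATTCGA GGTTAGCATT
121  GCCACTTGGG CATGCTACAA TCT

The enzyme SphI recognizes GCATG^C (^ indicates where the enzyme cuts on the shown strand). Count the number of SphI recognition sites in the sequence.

GCATGC occurs starting at positions 1, 20, 95, 130.
SphI cuts at 4 sites.

4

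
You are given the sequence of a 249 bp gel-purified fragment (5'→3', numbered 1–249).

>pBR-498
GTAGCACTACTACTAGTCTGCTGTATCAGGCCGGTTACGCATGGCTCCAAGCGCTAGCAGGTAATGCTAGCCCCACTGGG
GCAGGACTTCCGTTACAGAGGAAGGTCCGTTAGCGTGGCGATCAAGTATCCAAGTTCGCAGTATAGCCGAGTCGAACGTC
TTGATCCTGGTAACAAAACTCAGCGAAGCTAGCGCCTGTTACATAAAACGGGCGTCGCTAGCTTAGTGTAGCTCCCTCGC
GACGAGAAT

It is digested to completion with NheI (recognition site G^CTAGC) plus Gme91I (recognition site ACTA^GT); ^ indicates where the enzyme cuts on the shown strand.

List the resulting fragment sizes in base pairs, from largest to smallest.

NheI sites (GCTAGC) start at positions 53, 66, 188, 217.
NheI cuts after the first base of each site, so after positions 53, 66, 188, 217.
The Gme91I site (ACTAGT) starts at position 12.
Gme91I cuts after base 4 of each site, so after position 15.
Combined cut positions: 15, 53, 66, 188, 217.
Linear molecule, 5 cuts → 6 fragments:
  1–15 → 15 bp
  16–53 → 38 bp
  54–66 → 13 bp
  67–188 → 122 bp
  189–217 → 29 bp
  218–249 → 32 bp
Sorted largest to smallest: 122, 38, 32, 29, 15, 13 bp.

122, 38, 32, 29, 15, 13 bp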